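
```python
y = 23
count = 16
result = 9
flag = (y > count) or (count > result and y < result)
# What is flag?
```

Trace:
`y = 23` → y = 23
`count = 16` → count = 16
`result = 9` → result = 9
`flag = (y > count) or (count > result and y < result)` → flag = True
So flag = True

Answer: True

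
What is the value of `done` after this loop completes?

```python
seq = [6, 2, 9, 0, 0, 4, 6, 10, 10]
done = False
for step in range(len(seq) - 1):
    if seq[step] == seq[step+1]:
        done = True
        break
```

Check consecutive duplicates in [6, 2, 9, 0, 0, 4, 6, 10, 10]
`done` takes the values: False → True

Answer: True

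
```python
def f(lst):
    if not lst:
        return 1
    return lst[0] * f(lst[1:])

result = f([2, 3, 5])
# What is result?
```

Product over [2, 3, 5] = 2 * 3 * 5 = 30

Answer: 30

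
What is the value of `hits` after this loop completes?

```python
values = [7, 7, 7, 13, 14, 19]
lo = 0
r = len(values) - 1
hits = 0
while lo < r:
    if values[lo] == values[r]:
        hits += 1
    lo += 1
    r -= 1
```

Count matching pairs from ends
`hits` takes the values: 0

Answer: 0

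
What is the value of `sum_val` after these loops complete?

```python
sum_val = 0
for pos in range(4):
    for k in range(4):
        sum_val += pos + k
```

Sum of all pos+k for pos,k in 4x4
`sum_val` takes the values: 0 → 1 → 3 → 6 → 7 → 9 → 12 → 16 → 18 → 21 → 25 → 30 → 33 → 37 → 42 → 48

Answer: 48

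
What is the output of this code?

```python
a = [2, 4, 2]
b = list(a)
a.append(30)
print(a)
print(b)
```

Key concept: list() constructor creates copy.
Step by step:
`a = [2, 4, 2]` → a = [2, 4, 2]
`b = list(a)` → b = [2, 4, 2]
`a.append(30)` → a = [2, 4, 2, 30]
`print(a)` → prints [2, 4, 2, 30]
`print(b)` → prints [2, 4, 2]

Answer:
[2, 4, 2, 30]
[2, 4, 2]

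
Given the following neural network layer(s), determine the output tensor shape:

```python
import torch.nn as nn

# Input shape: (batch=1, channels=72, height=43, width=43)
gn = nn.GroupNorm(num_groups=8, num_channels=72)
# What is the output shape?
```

Input: (1, 72, 43, 43) -> Output: (1, 72, 43, 43)

Answer: (1, 72, 43, 43)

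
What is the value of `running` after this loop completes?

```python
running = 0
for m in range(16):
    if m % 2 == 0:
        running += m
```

Sum of even numbers 0 to 15
`running` takes the values: 0 → 2 → 6 → 12 → 20 → 30 → 42 → 56

Answer: 56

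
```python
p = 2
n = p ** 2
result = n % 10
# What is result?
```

Trace:
`p = 2` → p = 2
`n = p ** 2` → n = 4
`result = n % 10` → result = 4
So result = 4

Answer: 4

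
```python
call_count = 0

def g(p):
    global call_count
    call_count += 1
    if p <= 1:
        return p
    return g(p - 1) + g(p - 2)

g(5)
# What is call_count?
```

Calls(p) = 1 + Calls(p-1) + Calls(p-2); Calls(0)=Calls(1)=1. For p=5 this gives 15.

Answer: 15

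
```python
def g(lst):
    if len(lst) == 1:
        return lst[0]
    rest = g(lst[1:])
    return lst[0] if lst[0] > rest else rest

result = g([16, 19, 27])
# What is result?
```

Recursive max over [16, 19, 27] = 27

Answer: 27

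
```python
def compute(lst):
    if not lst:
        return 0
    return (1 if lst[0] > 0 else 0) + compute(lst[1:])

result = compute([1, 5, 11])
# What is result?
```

Count of positive elements in [1, 5, 11] = 3

Answer: 3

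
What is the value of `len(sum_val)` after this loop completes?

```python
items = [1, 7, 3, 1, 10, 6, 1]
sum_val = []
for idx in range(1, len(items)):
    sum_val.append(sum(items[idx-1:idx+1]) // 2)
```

Number of 2-element averages
`sum_val` takes the values: [] → [4] → [4, 5] → [4, 5, 2] → [4, 5, 2, 5] → [4, 5, 2, 5, 8] → [4, 5, 2, 5, 8, 3]
So `len(sum_val)` = 6

Answer: 6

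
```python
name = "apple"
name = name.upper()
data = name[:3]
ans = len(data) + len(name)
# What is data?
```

Trace:
`name = "apple"` → name = 'apple'
`name = name.upper()` → name = 'APPLE'
`data = name[:3]` → data = 'APP'
`ans = len(data) + len(name)` → ans = 8
So data = 'APP'

Answer: 'APP'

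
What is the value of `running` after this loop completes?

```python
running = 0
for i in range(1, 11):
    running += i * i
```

Sum of squares 1² to 10² = 385
`running` takes the values: 0 → 1 → 5 → 14 → 30 → 55 → 91 → 140 → 204 → 285 → 385

Answer: 385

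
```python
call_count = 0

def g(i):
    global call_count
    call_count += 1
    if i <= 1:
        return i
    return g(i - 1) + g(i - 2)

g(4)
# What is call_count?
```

Calls(i) = 1 + Calls(i-1) + Calls(i-2); Calls(0)=Calls(1)=1. For i=4 this gives 9.

Answer: 9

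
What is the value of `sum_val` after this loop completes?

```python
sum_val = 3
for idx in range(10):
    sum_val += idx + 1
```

Start at 3, add 1 to 10 = 58
`sum_val` takes the values: 3 → 4 → 6 → 9 → 13 → 18 → 24 → 31 → 39 → 48 → 58

Answer: 58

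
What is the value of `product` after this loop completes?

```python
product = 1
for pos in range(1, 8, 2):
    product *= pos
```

Product of 1, 3, 5, ... up to 7
`product` takes the values: 1 → 3 → 15 → 105

Answer: 105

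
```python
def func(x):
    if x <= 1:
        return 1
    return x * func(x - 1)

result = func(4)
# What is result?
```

func(4) = 4 * 3 * 2 * 1 = 24

Answer: 24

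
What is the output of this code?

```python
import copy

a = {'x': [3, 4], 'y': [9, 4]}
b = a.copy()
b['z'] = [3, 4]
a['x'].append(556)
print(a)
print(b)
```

Key concept: shallow copy of dict with mutable values.
Step by step:
`a = {'x': [3, 4], 'y': [9, 4]}` → a = {'x': [3, 4], 'y': [9, 4]}
`b = a.copy()` → b = {'x': [3, 4], 'y': [9, 4]}
`b['z'] = [3, 4]` → b = {'x': [3, 4], 'y': [9, 4], 'z': [3, 4]}
`a['x'].append(556)` → a = {'x': [3, 4, 556], 'y': [9, 4]}; b = {'x': [3, 4, 556], 'y': [9, 4], 'z': [3, 4]}
`print(a)` → prints {'x': [3, 4, 556], 'y': [9, 4]}
`print(b)` → prints {'x': [3, 4, 556], 'y': [9, 4], 'z': [3, 4]}

Answer:
{'x': [3, 4, 556], 'y': [9, 4]}
{'x': [3, 4, 556], 'y': [9, 4], 'z': [3, 4]}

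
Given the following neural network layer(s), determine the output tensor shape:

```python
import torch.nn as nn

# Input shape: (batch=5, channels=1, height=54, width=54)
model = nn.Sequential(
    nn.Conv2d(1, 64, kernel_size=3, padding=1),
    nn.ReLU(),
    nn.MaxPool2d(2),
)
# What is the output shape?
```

Input: (5, 1, 54, 54) -> after Conv2d: (5, 64, 54, 54) -> after ReLU: (5, 64, 54, 54) -> Output: (5, 64, 27, 27)

Answer: (5, 64, 27, 27)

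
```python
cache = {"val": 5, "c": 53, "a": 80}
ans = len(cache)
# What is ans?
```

Trace:
`cache = {"val": 5, "c": 53, "a": 80}` → cache = {'val': 5, 'c': 53, 'a': 80}
`ans = len(cache)` → ans = 3
So ans = 3

Answer: 3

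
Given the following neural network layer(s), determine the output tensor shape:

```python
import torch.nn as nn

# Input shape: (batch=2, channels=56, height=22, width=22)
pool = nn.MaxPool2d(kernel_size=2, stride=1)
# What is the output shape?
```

Input: (2, 56, 22, 22) -> Output: (2, 56, 21, 21)

Answer: (2, 56, 21, 21)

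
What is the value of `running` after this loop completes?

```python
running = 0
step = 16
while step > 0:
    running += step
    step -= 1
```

Sum 16 down to 1
`running` takes the values: 0 → 16 → 31 → 45 → 58 → 70 → 81 → 91 → 100 → 108 → 115 → 121 → 126 → 130 → 133 → 135 → 136

Answer: 136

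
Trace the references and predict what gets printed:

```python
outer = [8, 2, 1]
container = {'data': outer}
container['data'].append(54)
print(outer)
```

Key concept: dict holds reference to list.
Step by step:
`outer = [8, 2, 1]` → outer = [8, 2, 1]
`container = {'data': outer}` → container = {'data': [8, 2, 1]}
`container['data'].append(54)` → outer = [8, 2, 1, 54]; container = {'data': [8, 2, 1, 54]}
`print(outer)` → prints [8, 2, 1, 54]

Answer: [8, 2, 1, 54]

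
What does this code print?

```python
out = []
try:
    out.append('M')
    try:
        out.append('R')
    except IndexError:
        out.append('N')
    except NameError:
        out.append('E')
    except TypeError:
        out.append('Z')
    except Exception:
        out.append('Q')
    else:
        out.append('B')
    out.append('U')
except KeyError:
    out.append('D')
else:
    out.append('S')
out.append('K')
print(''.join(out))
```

Execution trace: 'M' (try body) → 'R' (inner try body, no exception) → 'B' (inner else) → 'U' (try body, no exception) → 'S' (else) → 'K' (after the try/except). Output: MRBUSK

Answer: MRBUSK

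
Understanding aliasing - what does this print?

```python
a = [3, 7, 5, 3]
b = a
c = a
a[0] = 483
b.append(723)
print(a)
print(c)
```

Key concept: multiple aliases.
Step by step:
`a = [3, 7, 5, 3]` → a = [3, 7, 5, 3]
`b = a` → b = [3, 7, 5, 3] (same object as a)
`c = a` → c = [3, 7, 5, 3] (same object as a, b)
`a[0] = 483` → a = [483, 7, 5, 3] (same object as b, c); b = [483, 7, 5, 3] (same object as a, c); c = [483, 7, 5, 3] (same object as a, b)
`b.append(723)` → a = [483, 7, 5, 3, 723] (same object as b, c); b = [483, 7, 5, 3, 723] (same object as a, c); c = [483, 7, 5, 3, 723] (same object as a, b)
`print(a)` → prints [483, 7, 5, 3, 723]
`print(c)` → prints [483, 7, 5, 3, 723]

Answer:
[483, 7, 5, 3, 723]
[483, 7, 5, 3, 723]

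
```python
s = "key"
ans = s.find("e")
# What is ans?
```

Trace:
`s = "key"` → s = 'key'
`ans = s.find("e")` → ans = 1
So ans = 1

Answer: 1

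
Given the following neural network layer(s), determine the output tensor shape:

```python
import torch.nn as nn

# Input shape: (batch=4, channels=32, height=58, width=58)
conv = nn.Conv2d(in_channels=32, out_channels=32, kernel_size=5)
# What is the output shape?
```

Input: (4, 32, 58, 58) -> Output: (4, 32, 54, 54)

Answer: (4, 32, 54, 54)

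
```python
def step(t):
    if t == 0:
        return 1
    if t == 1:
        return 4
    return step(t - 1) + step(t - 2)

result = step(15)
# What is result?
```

Build up from base cases: step(0)=1, step(1)=4, step(2)=5, step(3)=9, step(4)=14, step(5)=23, step(6)=37, ..., step(15)=2817

Answer: 2817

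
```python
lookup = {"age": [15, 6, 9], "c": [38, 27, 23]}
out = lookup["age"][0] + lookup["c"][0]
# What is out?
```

Trace:
`lookup = {"age": [15, 6, 9], "c": [38, 27, 23]}` → lookup = {'age': [15, 6, 9], 'c': [38, 27, 23]}
`out = lookup["age"][0] + lookup["c"][0]` → out = 53
So out = 53

Answer: 53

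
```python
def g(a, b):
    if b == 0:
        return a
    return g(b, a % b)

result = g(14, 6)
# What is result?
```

g(14, 6) -> g(6, 2) -> g(2, 0) -> 2

Answer: 2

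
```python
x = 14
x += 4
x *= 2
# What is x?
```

Trace:
`x = 14` → x = 14
`x += 4` → x = 18
`x *= 2` → x = 36
So x = 36

Answer: 36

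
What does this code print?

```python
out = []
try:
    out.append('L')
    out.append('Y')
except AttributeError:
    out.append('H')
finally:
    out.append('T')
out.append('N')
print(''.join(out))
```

Execution trace: 'L' (try body) → 'Y' (try body, no exception) → 'T' (finally) → 'N' (after the try/except). Output: LYTN

Answer: LYTN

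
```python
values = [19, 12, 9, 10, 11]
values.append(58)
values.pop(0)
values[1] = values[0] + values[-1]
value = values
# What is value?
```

Trace:
`values = [19, 12, 9, 10, 11]` → values = [19, 12, 9, 10, 11]
`values.append(58)` → values = [19, 12, 9, 10, 11, 58]
`values.pop(0)` → values = [12, 9, 10, 11, 58]
`values[1] = values[0] + values[-1]` → values = [12, 70, 10, 11, 58]
`value = values` → value = [12, 70, 10, 11, 58]
So value = [12, 70, 10, 11, 58]

Answer: [12, 70, 10, 11, 58]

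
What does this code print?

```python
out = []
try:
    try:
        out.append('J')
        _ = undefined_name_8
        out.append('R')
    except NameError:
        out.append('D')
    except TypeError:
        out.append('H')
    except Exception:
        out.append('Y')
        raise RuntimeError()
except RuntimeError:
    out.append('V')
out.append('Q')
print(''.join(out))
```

Execution trace: 'J' (try body) → 'D' (except NameError) → 'Q' (after the try/except). Output: JDQ

Answer: JDQ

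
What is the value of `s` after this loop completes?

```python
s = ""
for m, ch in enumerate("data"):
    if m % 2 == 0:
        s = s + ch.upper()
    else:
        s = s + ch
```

Uppercase even positions in 'data'
`s` takes the values: "" → "D" → "Da" → "DaT" → "DaTa"

Answer: "DaTa"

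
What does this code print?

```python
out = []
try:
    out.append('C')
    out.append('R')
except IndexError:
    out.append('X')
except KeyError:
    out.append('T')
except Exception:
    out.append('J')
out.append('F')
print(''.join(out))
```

Execution trace: 'C' (try body) → 'R' (try body, no exception) → 'F' (after the try/except). Output: CRF

Answer: CRF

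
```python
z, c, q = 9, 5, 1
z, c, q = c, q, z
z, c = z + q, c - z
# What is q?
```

Trace:
`z, c, q = 9, 5, 1` → z = 9; c = 5; q = 1
`z, c, q = c, q, z` → z = 5; c = 1; q = 9
`z, c = z + q, c - z` → z = 14; c = -4
So q = 9

Answer: 9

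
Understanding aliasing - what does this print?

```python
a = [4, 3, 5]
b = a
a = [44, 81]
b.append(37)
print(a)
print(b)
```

Key concept: rebinding vs mutation: a is rebound to a new list, b still points at the original.
Step by step:
`a = [4, 3, 5]` → a = [4, 3, 5]
`b = a` → b = [4, 3, 5] (same object as a)
`a = [44, 81]` → a = [44, 81]
`b.append(37)` → b = [4, 3, 5, 37]
`print(a)` → prints [44, 81]
`print(b)` → prints [4, 3, 5, 37]

Answer:
[44, 81]
[4, 3, 5, 37]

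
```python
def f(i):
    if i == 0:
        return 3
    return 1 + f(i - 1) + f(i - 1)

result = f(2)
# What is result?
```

f(i) = 1 + 2·f(i-1), f(0)=3. Closed form: (3+1)·2^2 - 1 = 15.

Answer: 15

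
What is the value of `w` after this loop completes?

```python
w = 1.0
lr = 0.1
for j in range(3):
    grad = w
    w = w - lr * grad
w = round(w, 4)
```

Gradient descent: w = 1.0 * (1 - 0.1)^3
`w` takes the values: 1.0 → 0.9 → 0.81 → 0.729

Answer: 0.729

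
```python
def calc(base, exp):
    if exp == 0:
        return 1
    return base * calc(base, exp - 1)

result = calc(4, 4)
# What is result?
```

calc(4, 4) = 4 * 4 * 4 * 4 = 256

Answer: 256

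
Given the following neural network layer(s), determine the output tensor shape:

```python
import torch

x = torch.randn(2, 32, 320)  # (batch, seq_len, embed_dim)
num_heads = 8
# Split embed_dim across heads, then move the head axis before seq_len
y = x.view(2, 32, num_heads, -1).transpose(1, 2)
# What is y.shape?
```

Input: (2, 32, 320) -> head_dim = 320 // 8 = 40; after view: (2, 32, 8, 40) -> after transpose(1, 2): (2, 8, 32, 40) -> Output: (2, 8, 32, 40)

Answer: (2, 8, 32, 40)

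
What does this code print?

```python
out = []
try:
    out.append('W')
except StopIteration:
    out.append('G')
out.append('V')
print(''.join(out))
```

Execution trace: 'W' (try body, no exception) → 'V' (after the try/except). Output: WV

Answer: WV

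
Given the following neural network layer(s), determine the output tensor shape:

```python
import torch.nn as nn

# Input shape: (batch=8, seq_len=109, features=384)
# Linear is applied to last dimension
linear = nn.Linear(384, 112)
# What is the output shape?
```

Input: (8, 109, 384) -> Output: (8, 109, 112)

Answer: (8, 109, 112)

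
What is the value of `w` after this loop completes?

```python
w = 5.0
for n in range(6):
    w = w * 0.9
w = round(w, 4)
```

Exponential decay: 5.0 * 0.9^6
`w` takes the values: 5.0 → 4.5 → 4.05 → 3.645 → 3.2805 → 2.95245 → 2.657205 → 2.6572

Answer: 2.6572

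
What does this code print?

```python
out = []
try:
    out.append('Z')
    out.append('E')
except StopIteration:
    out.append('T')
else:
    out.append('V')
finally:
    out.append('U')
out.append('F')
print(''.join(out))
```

Execution trace: 'Z' (try body) → 'E' (try body, no exception) → 'V' (else) → 'U' (finally) → 'F' (after the try/except). Output: ZEVUF

Answer: ZEVUF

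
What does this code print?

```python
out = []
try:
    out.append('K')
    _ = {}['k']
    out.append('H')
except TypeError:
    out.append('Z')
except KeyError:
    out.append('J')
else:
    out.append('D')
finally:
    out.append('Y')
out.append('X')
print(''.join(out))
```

Execution trace: 'K' (try body) → 'J' (except KeyError) → 'Y' (finally) → 'X' (after the try/except). Output: KJYX

Answer: KJYX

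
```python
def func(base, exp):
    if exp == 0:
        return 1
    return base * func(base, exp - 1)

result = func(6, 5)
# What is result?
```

func(6, 5) = 6 * 6 * 6 * 6 * 6 = 7776

Answer: 7776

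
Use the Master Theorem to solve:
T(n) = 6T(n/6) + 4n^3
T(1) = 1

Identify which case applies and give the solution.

a=6, b=6, f(n)=4n^3. log_6(6) = 1. Since c=3 > 1 and the regularity condition holds (6(n/6)^3 = (6/6^3)n^3 with 6/6^3 < 1), Case 3 applies: T(n) = Θ(f(n)) = O(n^3).

Answer: O(n^3) - Case 3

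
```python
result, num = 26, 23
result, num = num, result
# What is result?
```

Trace:
`result, num = 26, 23` → result = 26; num = 23
`result, num = num, result` → result = 23; num = 26
So result = 23

Answer: 23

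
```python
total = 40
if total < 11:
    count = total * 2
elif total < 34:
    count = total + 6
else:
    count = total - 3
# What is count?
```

Trace:
`total = 40` → total = 40
`if total < 11: ...` → total < 11 is False, total < 34 is False, take else branch → count = 37
So count = 37

Answer: 37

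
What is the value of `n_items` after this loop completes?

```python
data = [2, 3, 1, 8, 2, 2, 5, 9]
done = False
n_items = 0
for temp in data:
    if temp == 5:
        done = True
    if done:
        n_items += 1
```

Count elements after first 5 in [2, 3, 1, 8, 2, 2, 5, 9]
`n_items` takes the values: 0 → 1 → 2

Answer: 2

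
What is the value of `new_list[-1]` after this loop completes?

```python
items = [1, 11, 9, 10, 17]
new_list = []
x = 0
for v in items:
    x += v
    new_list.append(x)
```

Cumulative sum ends at 48
`new_list` takes the values: [] → [1] → [1, 12] → [1, 12, 21] → [1, 12, 21, 31] → [1, 12, 21, 31, 48]
So `new_list[-1]` = 48

Answer: 48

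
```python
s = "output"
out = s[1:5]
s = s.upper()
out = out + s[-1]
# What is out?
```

Trace:
`s = "output"` → s = 'output'
`out = s[1:5]` → out = 'utpu'
`s = s.upper()` → s = 'OUTPUT'
`out = out + s[-1]` → out = 'utpuT'
So out = 'utpuT'

Answer: 'utpuT'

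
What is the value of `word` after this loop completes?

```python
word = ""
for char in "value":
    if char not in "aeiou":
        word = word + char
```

Remove vowels from 'value'
`word` takes the values: "" → "v" → "vl"

Answer: "vl"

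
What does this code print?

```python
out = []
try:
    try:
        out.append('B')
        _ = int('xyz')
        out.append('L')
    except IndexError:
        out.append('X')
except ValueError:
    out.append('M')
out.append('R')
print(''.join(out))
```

Execution trace: 'B' (try body) → 'M' (outer except ValueError) → 'R' (after the try/except). Output: BMR

Answer: BMR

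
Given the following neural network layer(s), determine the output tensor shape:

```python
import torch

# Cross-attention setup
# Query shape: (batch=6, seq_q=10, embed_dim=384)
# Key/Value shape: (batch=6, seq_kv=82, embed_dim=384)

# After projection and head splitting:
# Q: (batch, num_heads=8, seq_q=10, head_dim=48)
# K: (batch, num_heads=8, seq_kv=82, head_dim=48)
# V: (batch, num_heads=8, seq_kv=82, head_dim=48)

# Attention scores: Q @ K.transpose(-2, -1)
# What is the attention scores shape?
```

Input: (6, 10, 384) -> Output: (6, 8, 10, 82)

Answer: (6, 8, 10, 82)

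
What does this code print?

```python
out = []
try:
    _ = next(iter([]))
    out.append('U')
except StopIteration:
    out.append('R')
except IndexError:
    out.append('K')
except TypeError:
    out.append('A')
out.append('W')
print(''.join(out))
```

Execution trace: 'R' (except StopIteration) → 'W' (after the try/except). Output: RW

Answer: RW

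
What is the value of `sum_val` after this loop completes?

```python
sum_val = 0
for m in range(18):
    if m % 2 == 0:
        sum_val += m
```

Sum of even numbers 0 to 17
`sum_val` takes the values: 0 → 2 → 6 → 12 → 20 → 30 → 42 → 56 → 72

Answer: 72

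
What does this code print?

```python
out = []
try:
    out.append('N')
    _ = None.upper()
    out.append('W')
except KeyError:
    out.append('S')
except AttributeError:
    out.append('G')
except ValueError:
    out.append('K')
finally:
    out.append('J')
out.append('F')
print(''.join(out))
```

Execution trace: 'N' (try body) → 'G' (except AttributeError) → 'J' (finally) → 'F' (after the try/except). Output: NGJF

Answer: NGJF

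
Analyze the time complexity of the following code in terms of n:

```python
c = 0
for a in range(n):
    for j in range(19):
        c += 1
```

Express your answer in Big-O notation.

Each loop level contributes: n × 1. Multiplying the contributions gives O(n).

Answer: O(n)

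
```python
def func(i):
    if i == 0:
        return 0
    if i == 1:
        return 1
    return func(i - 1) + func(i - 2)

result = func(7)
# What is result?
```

Build up from base cases: func(0)=0, func(1)=1, func(2)=1, func(3)=2, func(4)=3, func(5)=5, func(6)=8, ..., func(7)=13

Answer: 13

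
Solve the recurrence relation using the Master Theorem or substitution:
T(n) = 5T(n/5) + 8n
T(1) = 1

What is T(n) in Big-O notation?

By Master Theorem: a=5, b=5, f(n)=8n. Since log_5(5) = 1 and f(n) = Θ(n^1), Case 2 applies. T(n) = O(n log n).

Answer: O(n log n)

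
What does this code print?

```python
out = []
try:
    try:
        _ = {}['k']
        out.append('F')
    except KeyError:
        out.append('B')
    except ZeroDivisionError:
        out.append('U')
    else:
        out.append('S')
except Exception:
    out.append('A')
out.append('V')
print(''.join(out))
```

Execution trace: 'B' (inner except KeyError) → 'V' (after the try/except). Output: BV

Answer: BV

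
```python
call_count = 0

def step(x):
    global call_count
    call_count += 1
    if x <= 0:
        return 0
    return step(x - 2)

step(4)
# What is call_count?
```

Linear recursion stepping by 2: 3 calls from x=4 down to ≤0.

Answer: 3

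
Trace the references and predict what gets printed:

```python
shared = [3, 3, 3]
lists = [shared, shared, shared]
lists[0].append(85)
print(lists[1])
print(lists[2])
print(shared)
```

Key concept: list of same reference.
Step by step:
`shared = [3, 3, 3]` → shared = [3, 3, 3]
`lists = [shared, shared, shared]` → lists = [[3, 3, 3], [3, 3, 3], [3, 3, 3]]
`lists[0].append(85)` → shared = [3, 3, 3, 85]; lists = [[3, 3, 3, 85], [3, 3, 3, 85], [3, 3, 3, 85]]
`print(lists[1])` → prints [3, 3, 3, 85]
`print(lists[2])` → prints [3, 3, 3, 85]
`print(shared)` → prints [3, 3, 3, 85]

Answer:
[3, 3, 3, 85]
[3, 3, 3, 85]
[3, 3, 3, 85]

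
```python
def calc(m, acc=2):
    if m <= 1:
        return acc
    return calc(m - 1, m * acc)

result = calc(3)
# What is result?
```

Accumulator trace (n, acc): (3, 2) -> (2, 6) -> (1, 12) -> return 12

Answer: 12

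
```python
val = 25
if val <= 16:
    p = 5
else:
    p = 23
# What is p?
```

Trace:
`val = 25` → val = 25
`if val <= 16: ...` → val <= 16 is False, take else branch → p = 23
So p = 23

Answer: 23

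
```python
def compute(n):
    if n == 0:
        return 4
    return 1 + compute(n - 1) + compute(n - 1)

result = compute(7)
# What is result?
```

compute(n) = 1 + 2·compute(n-1), compute(0)=4. Closed form: (4+1)·2^7 - 1 = 639.

Answer: 639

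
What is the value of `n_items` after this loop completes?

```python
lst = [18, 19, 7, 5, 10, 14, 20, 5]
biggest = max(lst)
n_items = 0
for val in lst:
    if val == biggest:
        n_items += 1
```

Count of max value 20 in [18, 19, 7, 5, 10, 14, 20, 5]
`n_items` takes the values: 0 → 1

Answer: 1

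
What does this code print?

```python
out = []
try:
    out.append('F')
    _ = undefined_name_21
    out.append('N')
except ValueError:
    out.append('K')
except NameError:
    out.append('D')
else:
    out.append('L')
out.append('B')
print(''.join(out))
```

Execution trace: 'F' (try body) → 'D' (except NameError) → 'B' (after the try/except). Output: FDB

Answer: FDB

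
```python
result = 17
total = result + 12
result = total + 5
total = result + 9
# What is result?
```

Trace:
`result = 17` → result = 17
`total = result + 12` → total = 29
`result = total + 5` → result = 34
`total = result + 9` → total = 43
So result = 34

Answer: 34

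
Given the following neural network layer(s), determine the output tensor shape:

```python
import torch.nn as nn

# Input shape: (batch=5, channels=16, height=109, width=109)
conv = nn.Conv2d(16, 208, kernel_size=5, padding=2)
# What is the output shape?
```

Input: (5, 16, 109, 109) -> Output: (5, 208, 109, 109)

Answer: (5, 208, 109, 109)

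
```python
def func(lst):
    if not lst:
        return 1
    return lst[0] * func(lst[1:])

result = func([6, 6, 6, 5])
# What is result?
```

Product over [6, 6, 6, 5] = 6 * 6 * 6 * 5 = 1080

Answer: 1080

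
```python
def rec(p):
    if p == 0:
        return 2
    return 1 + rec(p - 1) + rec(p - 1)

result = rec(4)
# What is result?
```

rec(p) = 1 + 2·rec(p-1), rec(0)=2. Closed form: (2+1)·2^4 - 1 = 47.

Answer: 47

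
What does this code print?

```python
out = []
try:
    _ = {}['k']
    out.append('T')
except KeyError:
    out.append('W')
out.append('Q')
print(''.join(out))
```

Execution trace: 'W' (except KeyError) → 'Q' (after the try/except). Output: WQ

Answer: WQ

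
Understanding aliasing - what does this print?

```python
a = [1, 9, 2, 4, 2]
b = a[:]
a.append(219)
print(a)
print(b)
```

Key concept: slice [:] creates copy.
Step by step:
`a = [1, 9, 2, 4, 2]` → a = [1, 9, 2, 4, 2]
`b = a[:]` → b = [1, 9, 2, 4, 2]
`a.append(219)` → a = [1, 9, 2, 4, 2, 219]
`print(a)` → prints [1, 9, 2, 4, 2, 219]
`print(b)` → prints [1, 9, 2, 4, 2]

Answer:
[1, 9, 2, 4, 2, 219]
[1, 9, 2, 4, 2]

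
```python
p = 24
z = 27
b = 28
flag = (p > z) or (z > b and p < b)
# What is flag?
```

Trace:
`p = 24` → p = 24
`z = 27` → z = 27
`b = 28` → b = 28
`flag = (p > z) or (z > b and p < b)` → flag = False
So flag = False

Answer: False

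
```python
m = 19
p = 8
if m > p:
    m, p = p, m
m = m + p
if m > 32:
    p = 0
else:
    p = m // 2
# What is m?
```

Trace:
`m = 19` → m = 19
`p = 8` → p = 8
`if m > p: ...` → m > p is True → m = 8; p = 19
`m = m + p` → m = 27
`if m > 32: ...` → m > 32 is False, take else branch → p = 13
So m = 27

Answer: 27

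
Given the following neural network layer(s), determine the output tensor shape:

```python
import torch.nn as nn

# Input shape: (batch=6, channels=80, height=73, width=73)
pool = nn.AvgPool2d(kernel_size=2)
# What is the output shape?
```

Input: (6, 80, 73, 73) -> Output: (6, 80, 36, 36)

Answer: (6, 80, 36, 36)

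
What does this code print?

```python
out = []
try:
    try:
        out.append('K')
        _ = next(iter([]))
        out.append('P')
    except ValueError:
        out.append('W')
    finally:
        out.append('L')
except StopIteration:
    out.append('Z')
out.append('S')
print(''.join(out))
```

Execution trace: 'K' (try body) → 'L' (finally) → 'Z' (outer except StopIteration) → 'S' (after the try/except). Output: KLZS

Answer: KLZS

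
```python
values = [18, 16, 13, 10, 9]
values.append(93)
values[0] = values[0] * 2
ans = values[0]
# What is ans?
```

Trace:
`values = [18, 16, 13, 10, 9]` → values = [18, 16, 13, 10, 9]
`values.append(93)` → values = [18, 16, 13, 10, 9, 93]
`values[0] = values[0] * 2` → values = [36, 16, 13, 10, 9, 93]
`ans = values[0]` → ans = 36
So ans = 36

Answer: 36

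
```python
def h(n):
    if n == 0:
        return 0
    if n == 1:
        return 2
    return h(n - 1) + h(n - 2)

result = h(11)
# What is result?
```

Build up from base cases: h(0)=0, h(1)=2, h(2)=2, h(3)=4, h(4)=6, h(5)=10, h(6)=16, ..., h(11)=178

Answer: 178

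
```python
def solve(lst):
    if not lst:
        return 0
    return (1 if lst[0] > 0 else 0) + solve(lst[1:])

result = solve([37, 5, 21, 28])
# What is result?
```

Count of positive elements in [37, 5, 21, 28] = 4

Answer: 4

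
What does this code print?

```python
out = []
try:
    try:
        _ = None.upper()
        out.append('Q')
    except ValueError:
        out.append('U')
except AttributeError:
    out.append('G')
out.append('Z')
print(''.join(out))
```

Execution trace: 'G' (outer except AttributeError) → 'Z' (after the try/except). Output: GZ

Answer: GZ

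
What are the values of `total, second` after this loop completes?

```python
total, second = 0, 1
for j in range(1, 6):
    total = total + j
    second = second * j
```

Sum and factorial of 1 to 5
`total, second` takes the values: (0, 1) → (1, 1) → (3, 1) → (3, 2) → (6, 2) → (6, 6) → (10, 6) → (10, 24) → (15, 24) → (15, 120)

Answer: 15, 120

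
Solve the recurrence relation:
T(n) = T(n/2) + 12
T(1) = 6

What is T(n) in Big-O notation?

Each step divides n by 2 and adds 12. After log_2(n) steps we reach T(1)=6. So T(n) = 12·log_2(n) + 6 = O(log n).

Answer: O(log n)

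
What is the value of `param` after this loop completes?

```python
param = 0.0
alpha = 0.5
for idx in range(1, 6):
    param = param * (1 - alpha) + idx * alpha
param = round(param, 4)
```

Moving average with lr=0.5
`param` takes the values: 0.0 → 0.5 → 1.25 → 2.125 → 3.0625 → 4.03125 → 4.0312

Answer: 4.0312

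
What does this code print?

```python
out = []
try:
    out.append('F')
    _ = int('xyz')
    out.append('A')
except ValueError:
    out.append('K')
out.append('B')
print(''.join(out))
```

Execution trace: 'F' (try body) → 'K' (except ValueError) → 'B' (after the try/except). Output: FKB

Answer: FKB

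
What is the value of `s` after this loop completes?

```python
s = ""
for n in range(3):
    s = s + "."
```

Repeat '.' 3 times
`s` takes the values: "" → "." → ".." → "..."

Answer: "..."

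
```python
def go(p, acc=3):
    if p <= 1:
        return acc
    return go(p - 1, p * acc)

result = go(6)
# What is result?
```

Accumulator trace (n, acc): (6, 3) -> (5, 18) -> (4, 90) -> (3, 360) -> (2, 1080) -> (1, 2160) -> return 2160

Answer: 2160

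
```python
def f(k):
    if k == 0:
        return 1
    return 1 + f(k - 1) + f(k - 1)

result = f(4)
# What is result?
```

f(k) = 1 + 2·f(k-1), f(0)=1. Closed form: (1+1)·2^4 - 1 = 31.

Answer: 31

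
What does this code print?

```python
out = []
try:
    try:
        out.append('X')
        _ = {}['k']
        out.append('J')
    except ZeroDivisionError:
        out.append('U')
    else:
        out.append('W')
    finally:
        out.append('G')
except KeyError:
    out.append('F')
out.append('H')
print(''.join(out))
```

Execution trace: 'X' (try body) → 'G' (finally) → 'F' (outer except KeyError) → 'H' (after the try/except). Output: XGFH

Answer: XGFH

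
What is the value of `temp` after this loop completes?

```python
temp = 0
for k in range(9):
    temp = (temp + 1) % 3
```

Increment mod 3, 9 times = 0
`temp` takes the values: 0 → 1 → 2 → 0 → 1 → 2 → 0 → 1 → 2 → 0

Answer: 0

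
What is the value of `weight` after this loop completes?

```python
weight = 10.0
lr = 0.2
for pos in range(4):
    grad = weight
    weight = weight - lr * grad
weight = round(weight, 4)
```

Gradient descent: w = 10.0 * (1 - 0.2)^4
`weight` takes the values: 10.0 → 8.0 → 6.4 → 5.12 → 4.096

Answer: 4.096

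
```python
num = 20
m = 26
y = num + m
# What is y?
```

Trace:
`num = 20` → num = 20
`m = 26` → m = 26
`y = num + m` → y = 46
So y = 46

Answer: 46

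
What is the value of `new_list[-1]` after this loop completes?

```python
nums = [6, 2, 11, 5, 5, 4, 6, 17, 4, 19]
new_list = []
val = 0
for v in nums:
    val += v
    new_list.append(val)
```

Cumulative sum ends at 79
`new_list` takes the values: [] → [6] → [6, 8] → [6, 8, 19] → [6, 8, 19, 24] → [6, 8, 19, 24, 29] → [6, 8, 19, 24, 29, 33] → [6, 8, 19, 24, 29, 33, 39] → [6, 8, 19, 24, 29, 33, 39, 56] → [6, 8, 19, 24, 29, 33, 39, 56, 60] → [6, 8, 19, 24, 29, 33, 39, 56, 60, 79]
So `new_list[-1]` = 79

Answer: 79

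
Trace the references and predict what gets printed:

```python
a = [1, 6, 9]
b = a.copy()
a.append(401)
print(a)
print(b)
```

Key concept: list.copy() creates independent copy.
Step by step:
`a = [1, 6, 9]` → a = [1, 6, 9]
`b = a.copy()` → b = [1, 6, 9]
`a.append(401)` → a = [1, 6, 9, 401]
`print(a)` → prints [1, 6, 9, 401]
`print(b)` → prints [1, 6, 9]

Answer:
[1, 6, 9, 401]
[1, 6, 9]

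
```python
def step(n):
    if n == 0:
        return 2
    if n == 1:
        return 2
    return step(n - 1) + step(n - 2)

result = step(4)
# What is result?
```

Build up from base cases: step(0)=2, step(1)=2, step(2)=4, step(3)=6, step(4)=10

Answer: 10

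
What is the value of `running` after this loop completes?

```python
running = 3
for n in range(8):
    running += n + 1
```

Start at 3, add 1 to 8 = 39
`running` takes the values: 3 → 4 → 6 → 9 → 13 → 18 → 24 → 31 → 39

Answer: 39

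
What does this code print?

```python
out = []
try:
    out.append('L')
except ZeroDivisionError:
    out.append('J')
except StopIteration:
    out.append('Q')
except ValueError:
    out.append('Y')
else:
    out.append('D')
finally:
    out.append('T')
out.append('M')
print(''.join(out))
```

Execution trace: 'L' (try body, no exception) → 'D' (else) → 'T' (finally) → 'M' (after the try/except). Output: LDTM

Answer: LDTM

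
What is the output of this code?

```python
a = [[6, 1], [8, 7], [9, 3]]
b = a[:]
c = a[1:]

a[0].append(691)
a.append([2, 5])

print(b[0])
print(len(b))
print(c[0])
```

Key concept: slice with nested mutation.
Step by step:
`a = [[6, 1], [8, 7], [9, 3]]` → a = [[6, 1], [8, 7], [9, 3]]
`b = a[:]` → b = [[6, 1], [8, 7], [9, 3]]
`c = a[1:]` → c = [[8, 7], [9, 3]]
`a[0].append(691)` → a = [[6, 1, 691], [8, 7], [9, 3]]; b = [[6, 1, 691], [8, 7], [9, 3]]
`a.append([2, 5])` → a = [[6, 1, 691], [8, 7], [9, 3], [2, 5]]
`print(b[0])` → prints [6, 1, 691]
`print(len(b))` → prints 3
`print(c[0])` → prints [8, 7]

Answer:
[6, 1, 691]
3
[8, 7]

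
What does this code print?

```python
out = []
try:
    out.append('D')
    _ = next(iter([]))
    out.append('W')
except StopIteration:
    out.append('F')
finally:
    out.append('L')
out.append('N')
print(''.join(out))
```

Execution trace: 'D' (try body) → 'F' (except StopIteration) → 'L' (finally) → 'N' (after the try/except). Output: DFLN

Answer: DFLN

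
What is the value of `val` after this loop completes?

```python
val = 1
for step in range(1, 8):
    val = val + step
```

Start at 1, add 1 through 7
`val` takes the values: 1 → 2 → 4 → 7 → 11 → 16 → 22 → 29

Answer: 29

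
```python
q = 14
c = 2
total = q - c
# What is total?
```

Trace:
`q = 14` → q = 14
`c = 2` → c = 2
`total = q - c` → total = 12
So total = 12

Answer: 12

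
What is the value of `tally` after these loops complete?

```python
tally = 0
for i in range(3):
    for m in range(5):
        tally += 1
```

3 * 5 = 15
`tally` takes the values: 0 → 1 → 2 → 3 → 4 → 5 → 6 → 7 → 8 → 9 → 10 → 11 → 12 → 13 → 14 → 15

Answer: 15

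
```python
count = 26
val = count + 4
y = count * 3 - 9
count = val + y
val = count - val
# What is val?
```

Trace:
`count = 26` → count = 26
`val = count + 4` → val = 30
`y = count * 3 - 9` → y = 69
`count = val + y` → count = 99
`val = count - val` → val = 69
So val = 69

Answer: 69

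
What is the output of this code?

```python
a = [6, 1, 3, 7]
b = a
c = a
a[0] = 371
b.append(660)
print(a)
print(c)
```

Key concept: multiple aliases.
Step by step:
`a = [6, 1, 3, 7]` → a = [6, 1, 3, 7]
`b = a` → b = [6, 1, 3, 7] (same object as a)
`c = a` → c = [6, 1, 3, 7] (same object as a, b)
`a[0] = 371` → a = [371, 1, 3, 7] (same object as b, c); b = [371, 1, 3, 7] (same object as a, c); c = [371, 1, 3, 7] (same object as a, b)
`b.append(660)` → a = [371, 1, 3, 7, 660] (same object as b, c); b = [371, 1, 3, 7, 660] (same object as a, c); c = [371, 1, 3, 7, 660] (same object as a, b)
`print(a)` → prints [371, 1, 3, 7, 660]
`print(c)` → prints [371, 1, 3, 7, 660]

Answer:
[371, 1, 3, 7, 660]
[371, 1, 3, 7, 660]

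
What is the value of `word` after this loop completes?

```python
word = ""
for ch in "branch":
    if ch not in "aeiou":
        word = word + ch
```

Remove vowels from 'branch'
`word` takes the values: "" → "b" → "br" → "brn" → "brnc" → "brnch"

Answer: "brnch"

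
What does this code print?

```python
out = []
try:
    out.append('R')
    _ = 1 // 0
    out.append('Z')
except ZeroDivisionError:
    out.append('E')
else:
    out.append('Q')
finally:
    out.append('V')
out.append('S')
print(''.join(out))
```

Execution trace: 'R' (try body) → 'E' (except ZeroDivisionError) → 'V' (finally) → 'S' (after the try/except). Output: REVS

Answer: REVS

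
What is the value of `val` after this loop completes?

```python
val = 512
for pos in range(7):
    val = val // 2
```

Halve 7 times: 512 // 2^7 = 4
`val` takes the values: 512 → 256 → 128 → 64 → 32 → 16 → 8 → 4

Answer: 4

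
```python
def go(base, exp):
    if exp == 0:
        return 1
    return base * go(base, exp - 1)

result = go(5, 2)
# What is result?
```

go(5, 2) = 5 * 5 = 25

Answer: 25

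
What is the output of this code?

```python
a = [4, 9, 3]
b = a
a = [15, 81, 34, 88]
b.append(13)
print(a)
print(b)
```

Key concept: rebinding vs mutation: a is rebound to a new list, b still points at the original.
Step by step:
`a = [4, 9, 3]` → a = [4, 9, 3]
`b = a` → b = [4, 9, 3] (same object as a)
`a = [15, 81, 34, 88]` → a = [15, 81, 34, 88]
`b.append(13)` → b = [4, 9, 3, 13]
`print(a)` → prints [15, 81, 34, 88]
`print(b)` → prints [4, 9, 3, 13]

Answer:
[15, 81, 34, 88]
[4, 9, 3, 13]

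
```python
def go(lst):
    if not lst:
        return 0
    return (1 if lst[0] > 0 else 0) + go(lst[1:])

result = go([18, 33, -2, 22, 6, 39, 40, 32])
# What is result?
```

Count of positive elements in [18, 33, -2, 22, 6, 39, 40, 32] = 7

Answer: 7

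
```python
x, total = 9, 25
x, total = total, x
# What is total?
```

Trace:
`x, total = 9, 25` → x = 9; total = 25
`x, total = total, x` → x = 25; total = 9
So total = 9

Answer: 9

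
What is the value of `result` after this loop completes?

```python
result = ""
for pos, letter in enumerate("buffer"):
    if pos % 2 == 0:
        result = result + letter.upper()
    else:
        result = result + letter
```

Uppercase even positions in 'buffer'
`result` takes the values: "" → "B" → "Bu" → "BuF" → "BuFf" → "BuFfE" → "BuFfEr"

Answer: "BuFfEr"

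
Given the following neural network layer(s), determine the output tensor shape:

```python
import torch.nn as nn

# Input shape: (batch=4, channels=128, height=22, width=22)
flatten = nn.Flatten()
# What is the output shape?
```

Input: (4, 128, 22, 22) -> Output: (4, 61952)

Answer: (4, 61952)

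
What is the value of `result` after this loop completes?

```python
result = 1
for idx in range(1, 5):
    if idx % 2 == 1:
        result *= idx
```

Product of odd numbers 1 to 4
`result` takes the values: 1 → 3

Answer: 3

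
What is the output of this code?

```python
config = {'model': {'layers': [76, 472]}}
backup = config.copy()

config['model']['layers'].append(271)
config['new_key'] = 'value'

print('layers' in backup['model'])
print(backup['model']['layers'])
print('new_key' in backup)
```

Key concept: shallow copy gotcha with nested dict.
Step by step:
`config = {'model': {'layers': [76, 472]}}` → config = {'model': {'layers': [76, 472]}}
`backup = config.copy()` → backup = {'model': {'layers': [76, 472]}}
`config['model']['layers'].append(271)` → config = {'model': {'layers': [76, 472, 271]}}; backup = {'model': {'layers': [76, 472, 271]}}
`config['new_key'] = 'value'` → config = {'model': {'layers': [76, 472, 271]}, 'new_key': 'value'}
`print('layers' in backup['model'])` → prints True
`print(backup['model']['layers'])` → prints [76, 472, 271]
`print('new_key' in backup)` → prints False

Answer:
True
[76, 472, 271]
False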